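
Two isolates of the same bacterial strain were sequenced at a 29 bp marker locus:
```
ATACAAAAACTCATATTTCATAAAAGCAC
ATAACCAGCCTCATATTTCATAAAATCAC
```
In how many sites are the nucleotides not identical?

6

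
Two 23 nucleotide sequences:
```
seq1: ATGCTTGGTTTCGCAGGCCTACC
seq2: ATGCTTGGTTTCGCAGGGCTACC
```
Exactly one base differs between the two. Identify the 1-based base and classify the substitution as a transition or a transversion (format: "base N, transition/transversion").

Base 18 changes C→G. C is a pyrimidine and G is a purine, so this is a transversion.

base 18, transversion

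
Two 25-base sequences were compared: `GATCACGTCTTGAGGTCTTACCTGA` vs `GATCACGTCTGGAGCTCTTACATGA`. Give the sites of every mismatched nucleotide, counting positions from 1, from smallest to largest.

11, 15, 22

Differences at site 11 (T→G), site 15 (G→C), site 22 (C→A).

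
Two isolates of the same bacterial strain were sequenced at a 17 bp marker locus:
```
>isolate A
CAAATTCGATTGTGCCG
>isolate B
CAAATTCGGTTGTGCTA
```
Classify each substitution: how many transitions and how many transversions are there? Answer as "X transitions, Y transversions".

Transitions (purine↔purine or pyrimidine↔pyrimidine): 9 A→G, 16 C→T, 17 G→A.
Transversions (purine↔pyrimidine): none.

3 transitions, 0 transversions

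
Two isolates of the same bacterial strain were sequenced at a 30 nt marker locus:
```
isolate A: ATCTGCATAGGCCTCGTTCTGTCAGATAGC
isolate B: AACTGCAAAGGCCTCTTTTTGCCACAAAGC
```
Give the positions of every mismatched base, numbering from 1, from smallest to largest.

Differences at position 2 (T→A), position 8 (T→A), position 16 (G→T), position 19 (C→T), position 22 (T→C), position 25 (G→C), position 27 (T→A).

2, 8, 16, 19, 22, 25, 27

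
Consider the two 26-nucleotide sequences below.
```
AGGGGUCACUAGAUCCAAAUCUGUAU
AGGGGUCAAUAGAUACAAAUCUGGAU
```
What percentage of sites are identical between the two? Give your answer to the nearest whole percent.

88%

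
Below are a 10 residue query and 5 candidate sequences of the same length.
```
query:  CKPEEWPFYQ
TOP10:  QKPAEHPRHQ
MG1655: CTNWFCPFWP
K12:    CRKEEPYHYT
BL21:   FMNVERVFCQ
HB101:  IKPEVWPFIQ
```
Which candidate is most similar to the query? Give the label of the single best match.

Hamming distances to query — TOP10: 5; MG1655: 7; K12: 6; BL21: 7; HB101: 3.
Smallest is HB101 with 3 mismatches.

HB101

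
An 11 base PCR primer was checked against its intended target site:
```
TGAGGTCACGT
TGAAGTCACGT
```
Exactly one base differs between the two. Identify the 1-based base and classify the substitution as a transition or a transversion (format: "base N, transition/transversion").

base 4, transition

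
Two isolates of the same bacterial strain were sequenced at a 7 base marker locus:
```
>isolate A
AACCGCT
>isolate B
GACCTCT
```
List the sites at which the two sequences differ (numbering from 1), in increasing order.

Scanning 1-based: 1: A/G; 5: G/T.

1, 5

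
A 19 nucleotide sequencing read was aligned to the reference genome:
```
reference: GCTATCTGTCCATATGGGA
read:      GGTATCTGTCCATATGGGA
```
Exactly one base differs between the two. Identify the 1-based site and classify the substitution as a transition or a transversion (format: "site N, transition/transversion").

The sequences differ only at site 2: C→G (pyrimidine→purine), a transversion.

site 2, transversion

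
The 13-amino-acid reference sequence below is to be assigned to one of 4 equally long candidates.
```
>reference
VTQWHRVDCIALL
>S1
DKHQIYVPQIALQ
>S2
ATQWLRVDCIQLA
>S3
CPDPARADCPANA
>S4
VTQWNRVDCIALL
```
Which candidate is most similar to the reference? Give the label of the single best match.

S1 differs at 9 residues; S2 differs at 4 residues; S3 differs at 9 residues; S4 differs at 1 residue. The closest is S4.

S4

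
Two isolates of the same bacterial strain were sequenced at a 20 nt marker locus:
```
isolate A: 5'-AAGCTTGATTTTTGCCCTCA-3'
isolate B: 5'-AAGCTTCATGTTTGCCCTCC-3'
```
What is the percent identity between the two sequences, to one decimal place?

Mismatches at positions 7, 10, 20 (1-based): 3 of 20.
Identical positions: 17/20 = 85% → 85.0%.

85.0%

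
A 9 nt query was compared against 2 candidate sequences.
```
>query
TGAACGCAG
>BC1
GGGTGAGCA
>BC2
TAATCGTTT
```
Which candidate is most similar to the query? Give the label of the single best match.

BC1 differs at 8 sites; BC2 differs at 5 sites. The closest is BC2.

BC2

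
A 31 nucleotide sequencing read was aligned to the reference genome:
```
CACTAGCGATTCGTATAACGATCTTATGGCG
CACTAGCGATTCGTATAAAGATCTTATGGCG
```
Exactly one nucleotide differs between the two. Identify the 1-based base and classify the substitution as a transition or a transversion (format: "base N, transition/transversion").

base 19, transversion

The sequences differ only at base 19: C→A (pyrimidine→purine), a transversion.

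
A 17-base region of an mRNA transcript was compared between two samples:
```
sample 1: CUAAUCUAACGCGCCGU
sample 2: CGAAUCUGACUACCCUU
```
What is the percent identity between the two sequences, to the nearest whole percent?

Mismatches at positions 2, 8, 11, 12, 13, 16 (1-based): 6 of 17.
Identical positions: 11/17 = 64.71% → 65%.

65%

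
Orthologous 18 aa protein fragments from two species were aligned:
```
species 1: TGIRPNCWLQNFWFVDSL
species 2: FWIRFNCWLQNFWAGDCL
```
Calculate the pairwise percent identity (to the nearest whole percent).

6 positions differ (1, 2, 5, 14, 15, 17), so 12 of 18 match: 12/18 = 66.67%.

67%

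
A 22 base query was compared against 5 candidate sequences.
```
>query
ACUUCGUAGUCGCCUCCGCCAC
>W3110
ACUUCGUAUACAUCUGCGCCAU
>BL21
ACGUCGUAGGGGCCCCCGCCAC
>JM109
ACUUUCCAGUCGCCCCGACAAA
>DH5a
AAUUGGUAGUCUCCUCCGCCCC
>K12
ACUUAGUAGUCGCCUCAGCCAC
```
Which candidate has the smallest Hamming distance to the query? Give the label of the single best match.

K12

W3110 differs at 6 bases; BL21 differs at 4 bases; JM109 differs at 8 bases; DH5a differs at 4 bases; K12 differs at 2 bases. The closest is K12.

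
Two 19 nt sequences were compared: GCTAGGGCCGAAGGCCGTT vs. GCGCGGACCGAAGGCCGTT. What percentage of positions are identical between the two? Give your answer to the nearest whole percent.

84%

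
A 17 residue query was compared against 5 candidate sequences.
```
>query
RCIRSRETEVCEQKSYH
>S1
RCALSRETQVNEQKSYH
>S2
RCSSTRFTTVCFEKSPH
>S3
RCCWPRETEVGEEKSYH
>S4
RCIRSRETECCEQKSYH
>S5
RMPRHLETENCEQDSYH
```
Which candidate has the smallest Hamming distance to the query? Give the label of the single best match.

S4

S1 differs at 4 positions; S2 differs at 8 positions; S3 differs at 5 positions; S4 differs at 1 position; S5 differs at 6 positions. The closest is S4.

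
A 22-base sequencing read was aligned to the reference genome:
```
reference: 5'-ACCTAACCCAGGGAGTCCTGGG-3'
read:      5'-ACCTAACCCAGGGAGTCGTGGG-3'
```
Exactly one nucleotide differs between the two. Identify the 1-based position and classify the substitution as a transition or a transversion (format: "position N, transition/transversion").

position 18, transversion

The sequences differ only at position 18: C→G (pyrimidine→purine), a transversion.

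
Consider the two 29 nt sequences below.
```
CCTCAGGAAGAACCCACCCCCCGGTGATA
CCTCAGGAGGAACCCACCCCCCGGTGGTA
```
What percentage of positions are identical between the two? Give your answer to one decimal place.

2 positions differ (9, 27), so 27 of 29 match: 27/29 = 93.1%.

93.1%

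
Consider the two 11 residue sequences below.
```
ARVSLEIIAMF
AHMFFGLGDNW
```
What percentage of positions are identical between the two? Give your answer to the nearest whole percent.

9%

Mismatches at positions 2, 3, 4, 5, 6, 7, 8, 9, 10, 11 (1-based): 10 of 11.
Identical positions: 1/11 = 9.091% → 9%.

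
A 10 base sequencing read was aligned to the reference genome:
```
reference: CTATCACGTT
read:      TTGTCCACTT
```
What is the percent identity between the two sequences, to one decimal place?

50.0%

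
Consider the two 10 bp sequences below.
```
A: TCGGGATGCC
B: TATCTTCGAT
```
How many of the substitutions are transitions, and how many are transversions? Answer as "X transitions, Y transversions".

Mismatches (1-based):
base 2: C→A (pyrimidine→purine, transversion)
base 3: G→T (purine→pyrimidine, transversion)
base 4: G→C (purine→pyrimidine, transversion)
base 5: G→T (purine→pyrimidine, transversion)
base 6: A→T (purine→pyrimidine, transversion)
base 7: T→C (pyrimidine→pyrimidine, transition)
base 9: C→A (pyrimidine→purine, transversion)
base 10: C→T (pyrimidine→pyrimidine, transition)

2 transitions, 6 transversions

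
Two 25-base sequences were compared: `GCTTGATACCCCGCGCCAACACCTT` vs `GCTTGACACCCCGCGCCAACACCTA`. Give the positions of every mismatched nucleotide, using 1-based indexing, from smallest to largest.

Scanning 1-based: 7: T/C; 25: T/A.

7, 25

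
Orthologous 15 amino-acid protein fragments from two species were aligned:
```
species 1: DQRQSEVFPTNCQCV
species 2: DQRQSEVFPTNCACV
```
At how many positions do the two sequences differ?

Comparing position by position, 1 position differs: 13 (Q/A).

1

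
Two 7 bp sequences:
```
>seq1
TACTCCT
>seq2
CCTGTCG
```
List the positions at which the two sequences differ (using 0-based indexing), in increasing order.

0, 1, 2, 3, 4, 6

Scanning 0-based: 0: T/C; 1: A/C; 2: C/T; 3: T/G; 4: C/T; 6: T/G.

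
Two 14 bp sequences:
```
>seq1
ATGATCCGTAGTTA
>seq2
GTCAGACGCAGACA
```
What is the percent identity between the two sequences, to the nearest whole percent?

50%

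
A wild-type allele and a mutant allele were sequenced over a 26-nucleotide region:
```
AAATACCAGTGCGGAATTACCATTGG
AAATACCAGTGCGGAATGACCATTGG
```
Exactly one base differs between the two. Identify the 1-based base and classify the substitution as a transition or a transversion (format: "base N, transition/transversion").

The sequences differ only at base 18: T→G (pyrimidine→purine), a transversion.

base 18, transversion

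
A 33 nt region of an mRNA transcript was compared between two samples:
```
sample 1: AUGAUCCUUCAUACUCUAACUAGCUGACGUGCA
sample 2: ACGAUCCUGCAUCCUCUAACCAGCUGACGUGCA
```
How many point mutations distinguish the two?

The sequences differ at bases 2, 9, 13, 21 (1-based) — 4 in total.

4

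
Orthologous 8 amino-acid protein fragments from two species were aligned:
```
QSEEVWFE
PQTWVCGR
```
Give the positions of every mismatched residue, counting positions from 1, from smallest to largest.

1, 2, 3, 4, 6, 7, 8

Scanning 1-based: 1: Q/P; 2: S/Q; 3: E/T; 4: E/W; 6: W/C; 7: F/G; 8: E/R.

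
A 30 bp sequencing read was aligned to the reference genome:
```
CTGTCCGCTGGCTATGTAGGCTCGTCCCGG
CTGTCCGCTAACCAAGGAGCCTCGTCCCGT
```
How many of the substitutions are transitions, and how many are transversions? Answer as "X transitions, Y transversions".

3 transitions, 4 transversions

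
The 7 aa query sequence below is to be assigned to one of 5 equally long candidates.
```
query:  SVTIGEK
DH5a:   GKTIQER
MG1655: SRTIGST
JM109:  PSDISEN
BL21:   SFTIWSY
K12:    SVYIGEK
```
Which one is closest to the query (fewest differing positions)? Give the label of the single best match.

Hamming distances to query — DH5a: 4; MG1655: 3; JM109: 5; BL21: 4; K12: 1.
Smallest is K12 with 1 mismatch.

K12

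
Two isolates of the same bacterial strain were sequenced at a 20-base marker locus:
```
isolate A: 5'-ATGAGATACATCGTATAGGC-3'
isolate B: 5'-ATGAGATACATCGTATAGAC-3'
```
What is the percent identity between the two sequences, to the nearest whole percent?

Mismatch at position 19 (1-based): 1 of 20.
Identical positions: 19/20 = 95% → 95%.

95%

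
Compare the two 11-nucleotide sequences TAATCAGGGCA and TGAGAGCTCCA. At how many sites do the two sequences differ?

Mismatches (1-based): site 2: A→G; site 4: T→G; site 5: C→A; site 6: A→G; site 7: G→C; site 8: G→T; site 9: G→C.

7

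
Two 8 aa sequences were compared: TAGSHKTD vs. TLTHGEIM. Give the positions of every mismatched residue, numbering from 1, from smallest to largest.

Scanning 1-based: 2: A/L; 3: G/T; 4: S/H; 5: H/G; 6: K/E; 7: T/I; 8: D/M.

2, 3, 4, 5, 6, 7, 8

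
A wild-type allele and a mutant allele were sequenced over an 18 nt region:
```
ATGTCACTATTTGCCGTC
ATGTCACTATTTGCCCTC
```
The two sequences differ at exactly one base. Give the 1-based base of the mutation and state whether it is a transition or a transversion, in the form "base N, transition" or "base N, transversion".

The sequences differ only at base 16: G→C (purine→pyrimidine), a transversion.

base 16, transversion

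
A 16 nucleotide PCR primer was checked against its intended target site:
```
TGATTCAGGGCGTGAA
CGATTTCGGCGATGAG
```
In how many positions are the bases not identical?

Comparing position by position, 7 positions differ: 1 (T/C), 6 (C/T), 7 (A/C), 10 (G/C), 11 (C/G), 12 (G/A), 16 (A/G).

7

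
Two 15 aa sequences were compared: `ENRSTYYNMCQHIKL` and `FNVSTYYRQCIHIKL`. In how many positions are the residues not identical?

Comparing position by position, 5 positions differ: 1 (E/F), 3 (R/V), 8 (N/R), 9 (M/Q), 11 (Q/I).

5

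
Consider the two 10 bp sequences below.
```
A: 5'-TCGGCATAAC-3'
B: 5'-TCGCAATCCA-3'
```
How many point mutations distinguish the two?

5

Mismatches (1-based): base 4: G→C; base 5: C→A; base 8: A→C; base 9: A→C; base 10: C→A.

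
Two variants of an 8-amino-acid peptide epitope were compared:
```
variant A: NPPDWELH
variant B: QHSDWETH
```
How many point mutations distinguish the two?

4

The sequences differ at residues 1, 2, 3, 7 (1-based) — 4 in total.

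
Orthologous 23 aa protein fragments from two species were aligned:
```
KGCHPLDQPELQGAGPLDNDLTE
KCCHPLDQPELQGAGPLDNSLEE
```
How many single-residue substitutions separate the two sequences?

3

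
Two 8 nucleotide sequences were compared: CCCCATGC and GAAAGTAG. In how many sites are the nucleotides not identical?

Mismatches (1-based): site 1: C→G; site 2: C→A; site 3: C→A; site 4: C→A; site 5: A→G; site 7: G→A; site 8: C→G.

7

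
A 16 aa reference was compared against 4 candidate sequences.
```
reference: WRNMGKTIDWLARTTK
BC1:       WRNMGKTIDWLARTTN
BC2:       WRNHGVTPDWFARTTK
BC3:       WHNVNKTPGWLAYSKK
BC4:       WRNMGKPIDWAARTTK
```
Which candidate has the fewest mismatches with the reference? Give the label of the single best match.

BC1

BC1 differs at 1 position; BC2 differs at 4 positions; BC3 differs at 8 positions; BC4 differs at 2 positions. The closest is BC1.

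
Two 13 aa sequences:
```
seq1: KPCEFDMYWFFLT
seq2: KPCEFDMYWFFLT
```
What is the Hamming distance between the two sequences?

The two sequences are identical at every position.

0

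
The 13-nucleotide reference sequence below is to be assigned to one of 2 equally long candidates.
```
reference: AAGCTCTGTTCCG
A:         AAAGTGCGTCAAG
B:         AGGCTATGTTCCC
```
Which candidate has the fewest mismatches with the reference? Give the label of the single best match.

Hamming distances to reference — A: 7; B: 3.
Smallest is B with 3 mismatches.

B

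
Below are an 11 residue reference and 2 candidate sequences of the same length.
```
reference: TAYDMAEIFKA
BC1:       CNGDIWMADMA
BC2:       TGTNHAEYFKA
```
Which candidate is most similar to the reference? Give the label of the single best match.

BC1 differs at 9 residues; BC2 differs at 5 residues. The closest is BC2.

BC2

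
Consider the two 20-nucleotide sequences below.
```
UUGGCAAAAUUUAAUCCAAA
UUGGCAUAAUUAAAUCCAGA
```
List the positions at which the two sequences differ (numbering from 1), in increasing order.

7, 12, 19

Scanning 1-based: 7: A/U; 12: U/A; 19: A/G.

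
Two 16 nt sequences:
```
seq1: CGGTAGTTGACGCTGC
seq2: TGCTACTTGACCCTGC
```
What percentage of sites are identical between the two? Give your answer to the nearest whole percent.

75%

4 positions differ (1, 3, 6, 12), so 12 of 16 match: 12/16 = 75%.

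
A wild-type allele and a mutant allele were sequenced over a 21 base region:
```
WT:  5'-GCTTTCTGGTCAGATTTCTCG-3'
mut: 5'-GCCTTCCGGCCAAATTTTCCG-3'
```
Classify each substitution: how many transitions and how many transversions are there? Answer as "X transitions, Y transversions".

6 transitions, 0 transversions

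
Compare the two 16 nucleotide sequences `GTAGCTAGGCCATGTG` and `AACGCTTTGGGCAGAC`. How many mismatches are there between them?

Comparing position by position, 11 bases differ: 1 (G/A), 2 (T/A), 3 (A/C), 7 (A/T), 8 (G/T), 10 (C/G), 11 (C/G), 12 (A/C), 13 (T/A), 15 (T/A), 16 (G/C).

11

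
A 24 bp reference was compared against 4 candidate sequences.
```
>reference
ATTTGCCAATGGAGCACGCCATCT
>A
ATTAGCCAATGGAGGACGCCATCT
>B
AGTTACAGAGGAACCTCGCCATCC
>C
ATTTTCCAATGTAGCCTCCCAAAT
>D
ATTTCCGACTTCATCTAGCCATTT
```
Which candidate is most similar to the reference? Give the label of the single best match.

Hamming distances to reference — A: 2; B: 9; C: 7; D: 9.
Smallest is A with 2 mismatches.

A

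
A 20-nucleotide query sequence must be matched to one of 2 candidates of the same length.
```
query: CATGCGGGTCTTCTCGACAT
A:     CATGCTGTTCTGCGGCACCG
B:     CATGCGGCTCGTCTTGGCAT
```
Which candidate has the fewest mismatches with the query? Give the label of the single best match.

A differs at 8 positions; B differs at 4 positions. The closest is B.

B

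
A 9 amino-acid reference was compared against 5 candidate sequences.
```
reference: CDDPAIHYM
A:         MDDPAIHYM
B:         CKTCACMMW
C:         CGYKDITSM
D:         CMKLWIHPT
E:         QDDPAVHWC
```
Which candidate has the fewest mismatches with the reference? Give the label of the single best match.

A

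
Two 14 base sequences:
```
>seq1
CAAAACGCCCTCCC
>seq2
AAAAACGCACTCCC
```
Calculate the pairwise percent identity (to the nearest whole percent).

Mismatches at positions 1, 9 (1-based): 2 of 14.
Identical positions: 12/14 = 85.71% → 86%.

86%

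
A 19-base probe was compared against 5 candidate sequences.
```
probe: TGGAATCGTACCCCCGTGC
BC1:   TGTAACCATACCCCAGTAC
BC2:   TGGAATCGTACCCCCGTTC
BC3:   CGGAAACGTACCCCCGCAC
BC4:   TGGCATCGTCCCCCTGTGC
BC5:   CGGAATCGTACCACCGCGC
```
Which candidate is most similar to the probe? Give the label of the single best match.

BC2

Hamming distances to probe — BC1: 5; BC2: 1; BC3: 4; BC4: 3; BC5: 3.
Smallest is BC2 with 1 mismatch.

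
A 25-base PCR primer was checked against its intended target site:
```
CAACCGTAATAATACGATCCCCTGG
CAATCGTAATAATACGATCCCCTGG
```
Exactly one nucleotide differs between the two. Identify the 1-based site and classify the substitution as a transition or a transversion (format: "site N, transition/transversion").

site 4, transition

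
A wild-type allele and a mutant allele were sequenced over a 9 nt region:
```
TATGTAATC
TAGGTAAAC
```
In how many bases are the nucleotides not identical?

2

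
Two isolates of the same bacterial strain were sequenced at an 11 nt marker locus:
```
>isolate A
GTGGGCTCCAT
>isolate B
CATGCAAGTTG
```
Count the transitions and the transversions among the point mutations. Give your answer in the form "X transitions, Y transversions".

1 transition, 9 transversions

Mismatches (1-based):
base 1: G→C (purine→pyrimidine, transversion)
base 2: T→A (pyrimidine→purine, transversion)
base 3: G→T (purine→pyrimidine, transversion)
base 5: G→C (purine→pyrimidine, transversion)
base 6: C→A (pyrimidine→purine, transversion)
base 7: T→A (pyrimidine→purine, transversion)
base 8: C→G (pyrimidine→purine, transversion)
base 9: C→T (pyrimidine→pyrimidine, transition)
base 10: A→T (purine→pyrimidine, transversion)
base 11: T→G (pyrimidine→purine, transversion)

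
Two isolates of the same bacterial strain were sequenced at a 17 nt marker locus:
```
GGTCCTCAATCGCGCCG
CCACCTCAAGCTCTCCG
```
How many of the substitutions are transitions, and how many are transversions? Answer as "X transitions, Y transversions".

0 transitions, 6 transversions

Mismatches (1-based):
position 1: G→C (purine→pyrimidine, transversion)
position 2: G→C (purine→pyrimidine, transversion)
position 3: T→A (pyrimidine→purine, transversion)
position 10: T→G (pyrimidine→purine, transversion)
position 12: G→T (purine→pyrimidine, transversion)
position 14: G→T (purine→pyrimidine, transversion)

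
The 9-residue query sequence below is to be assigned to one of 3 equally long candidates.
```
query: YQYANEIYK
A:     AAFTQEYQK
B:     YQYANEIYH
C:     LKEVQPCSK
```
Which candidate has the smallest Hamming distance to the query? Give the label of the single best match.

B

A differs at 7 residues; B differs at 1 residue; C differs at 8 residues. The closest is B.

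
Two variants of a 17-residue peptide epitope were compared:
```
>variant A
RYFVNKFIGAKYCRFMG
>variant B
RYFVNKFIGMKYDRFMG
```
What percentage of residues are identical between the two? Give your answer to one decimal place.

2 positions differ (10, 13), so 15 of 17 match: 15/17 = 88.24%.

88.2%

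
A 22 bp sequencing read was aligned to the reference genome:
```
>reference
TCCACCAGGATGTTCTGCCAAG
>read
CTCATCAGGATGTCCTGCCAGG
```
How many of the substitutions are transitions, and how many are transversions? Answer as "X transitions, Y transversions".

Mismatches (1-based):
site 1: T→C (pyrimidine→pyrimidine, transition)
site 2: C→T (pyrimidine→pyrimidine, transition)
site 5: C→T (pyrimidine→pyrimidine, transition)
site 14: T→C (pyrimidine→pyrimidine, transition)
site 21: A→G (purine→purine, transition)

5 transitions, 0 transversions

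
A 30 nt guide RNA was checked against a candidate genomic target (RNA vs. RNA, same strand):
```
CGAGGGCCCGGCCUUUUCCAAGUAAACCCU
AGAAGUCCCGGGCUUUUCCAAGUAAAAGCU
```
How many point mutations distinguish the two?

6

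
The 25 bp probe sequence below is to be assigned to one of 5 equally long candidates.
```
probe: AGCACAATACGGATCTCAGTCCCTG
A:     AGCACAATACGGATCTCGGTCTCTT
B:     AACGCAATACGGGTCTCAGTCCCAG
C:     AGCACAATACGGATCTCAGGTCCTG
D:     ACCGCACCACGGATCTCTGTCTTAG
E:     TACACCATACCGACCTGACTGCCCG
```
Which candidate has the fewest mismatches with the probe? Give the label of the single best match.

Hamming distances to probe — A: 3; B: 4; C: 2; D: 8; E: 9.
Smallest is C with 2 mismatches.

C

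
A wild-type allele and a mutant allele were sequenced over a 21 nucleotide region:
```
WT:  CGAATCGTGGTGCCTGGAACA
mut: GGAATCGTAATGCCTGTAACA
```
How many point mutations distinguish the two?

4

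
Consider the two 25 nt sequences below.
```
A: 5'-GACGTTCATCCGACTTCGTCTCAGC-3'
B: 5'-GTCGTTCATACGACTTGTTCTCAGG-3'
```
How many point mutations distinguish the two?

5

Mismatches (1-based): position 2: A→T; position 10: C→A; position 17: C→G; position 18: G→T; position 25: C→G.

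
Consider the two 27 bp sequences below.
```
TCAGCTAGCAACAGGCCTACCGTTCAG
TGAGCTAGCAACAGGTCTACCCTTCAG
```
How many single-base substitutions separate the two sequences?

3

The sequences differ at positions 2, 16, 22 (1-based) — 3 in total.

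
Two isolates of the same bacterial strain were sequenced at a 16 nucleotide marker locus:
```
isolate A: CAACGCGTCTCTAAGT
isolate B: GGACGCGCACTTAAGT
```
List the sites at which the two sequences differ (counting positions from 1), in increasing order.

1, 2, 8, 9, 10, 11

Differences at site 1 (C→G), site 2 (A→G), site 8 (T→C), site 9 (C→A), site 10 (T→C), site 11 (C→T).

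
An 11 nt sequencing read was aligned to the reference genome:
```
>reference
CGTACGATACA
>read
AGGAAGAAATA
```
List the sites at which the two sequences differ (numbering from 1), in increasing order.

1, 3, 5, 8, 10

Differences at site 1 (C→A), site 3 (T→G), site 5 (C→A), site 8 (T→A), site 10 (C→T).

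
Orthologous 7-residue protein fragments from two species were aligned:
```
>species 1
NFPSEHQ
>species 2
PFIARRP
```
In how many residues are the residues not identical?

6

Comparing position by position, 6 residues differ: 1 (N/P), 3 (P/I), 4 (S/A), 5 (E/R), 6 (H/R), 7 (Q/P).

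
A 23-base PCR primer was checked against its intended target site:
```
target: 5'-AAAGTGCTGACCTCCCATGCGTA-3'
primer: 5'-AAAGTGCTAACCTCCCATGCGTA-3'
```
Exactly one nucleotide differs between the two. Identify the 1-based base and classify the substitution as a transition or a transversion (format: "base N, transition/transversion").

base 9, transition

Base 9 changes G→A. G is a purine and A is a purine, so this is a transition.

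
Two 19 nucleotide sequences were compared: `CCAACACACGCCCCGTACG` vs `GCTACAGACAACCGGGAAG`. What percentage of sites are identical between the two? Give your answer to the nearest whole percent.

58%

Mismatches at positions 1, 3, 7, 10, 11, 14, 16, 18 (1-based): 8 of 19.
Identical positions: 11/19 = 57.89% → 58%.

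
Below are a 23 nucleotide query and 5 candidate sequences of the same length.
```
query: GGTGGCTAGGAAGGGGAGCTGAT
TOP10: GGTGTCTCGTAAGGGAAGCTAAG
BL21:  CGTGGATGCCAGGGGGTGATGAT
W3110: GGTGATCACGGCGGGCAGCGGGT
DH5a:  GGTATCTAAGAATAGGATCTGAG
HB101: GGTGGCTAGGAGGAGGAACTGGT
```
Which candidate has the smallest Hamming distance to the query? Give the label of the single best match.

Hamming distances to query — TOP10: 6; BL21: 8; W3110: 9; DH5a: 7; HB101: 4.
Smallest is HB101 with 4 mismatches.

HB101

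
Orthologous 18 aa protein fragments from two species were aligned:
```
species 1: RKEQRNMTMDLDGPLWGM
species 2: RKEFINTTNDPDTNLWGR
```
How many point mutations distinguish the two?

8

The sequences differ at residues 4, 5, 7, 9, 11, 13, 14, 18 (1-based) — 8 in total.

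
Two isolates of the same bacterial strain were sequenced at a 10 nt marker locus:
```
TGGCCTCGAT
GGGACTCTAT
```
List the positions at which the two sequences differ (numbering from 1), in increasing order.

Differences at position 1 (T→G), position 4 (C→A), position 8 (G→T).

1, 4, 8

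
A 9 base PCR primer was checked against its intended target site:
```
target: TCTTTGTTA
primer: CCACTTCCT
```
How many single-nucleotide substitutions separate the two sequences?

The sequences differ at bases 1, 3, 4, 6, 7, 8, 9 (1-based) — 7 in total.

7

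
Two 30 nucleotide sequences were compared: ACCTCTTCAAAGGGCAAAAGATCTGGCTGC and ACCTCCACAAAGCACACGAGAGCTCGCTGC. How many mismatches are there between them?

8

The sequences differ at sites 6, 7, 13, 14, 17, 18, 22, 25 (1-based) — 8 in total.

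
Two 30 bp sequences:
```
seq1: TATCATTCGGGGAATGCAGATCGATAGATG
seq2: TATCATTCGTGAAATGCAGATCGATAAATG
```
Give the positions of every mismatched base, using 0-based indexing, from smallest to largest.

9, 11, 26

Scanning 0-based: 9: G/T; 11: G/A; 26: G/A.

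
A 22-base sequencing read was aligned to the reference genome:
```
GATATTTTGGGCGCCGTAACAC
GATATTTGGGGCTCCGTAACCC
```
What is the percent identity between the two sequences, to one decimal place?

Mismatches at positions 8, 13, 21 (1-based): 3 of 22.
Identical positions: 19/22 = 86.36% → 86.4%.

86.4%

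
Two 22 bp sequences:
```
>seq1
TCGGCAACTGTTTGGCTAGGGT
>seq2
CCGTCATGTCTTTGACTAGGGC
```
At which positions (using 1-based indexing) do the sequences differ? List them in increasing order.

1, 4, 7, 8, 10, 15, 22

Differences at position 1 (T→C), position 4 (G→T), position 7 (A→T), position 8 (C→G), position 10 (G→C), position 15 (G→A), position 22 (T→C).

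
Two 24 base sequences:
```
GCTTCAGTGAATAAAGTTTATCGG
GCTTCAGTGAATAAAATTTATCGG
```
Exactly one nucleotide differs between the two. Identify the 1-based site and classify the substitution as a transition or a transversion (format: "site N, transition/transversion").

Site 16 changes G→A. G is a purine and A is a purine, so this is a transition.

site 16, transition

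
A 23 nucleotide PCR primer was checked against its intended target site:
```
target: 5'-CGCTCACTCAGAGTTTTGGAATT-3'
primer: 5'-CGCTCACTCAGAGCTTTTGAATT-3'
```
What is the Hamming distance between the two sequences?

The sequences differ at bases 14, 18 (1-based) — 2 in total.

2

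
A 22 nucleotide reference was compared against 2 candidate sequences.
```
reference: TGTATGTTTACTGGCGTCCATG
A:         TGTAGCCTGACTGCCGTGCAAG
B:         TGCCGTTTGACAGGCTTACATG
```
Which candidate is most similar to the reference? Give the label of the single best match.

A

Hamming distances to reference — A: 7; B: 8.
Smallest is A with 7 mismatches.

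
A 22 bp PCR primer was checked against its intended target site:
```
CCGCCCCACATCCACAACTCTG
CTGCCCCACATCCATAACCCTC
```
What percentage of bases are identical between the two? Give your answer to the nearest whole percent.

82%

4 positions differ (2, 15, 19, 22), so 18 of 22 match: 18/22 = 81.82%.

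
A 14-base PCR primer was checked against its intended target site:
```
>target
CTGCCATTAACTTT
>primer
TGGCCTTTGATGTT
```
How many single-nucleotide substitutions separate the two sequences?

6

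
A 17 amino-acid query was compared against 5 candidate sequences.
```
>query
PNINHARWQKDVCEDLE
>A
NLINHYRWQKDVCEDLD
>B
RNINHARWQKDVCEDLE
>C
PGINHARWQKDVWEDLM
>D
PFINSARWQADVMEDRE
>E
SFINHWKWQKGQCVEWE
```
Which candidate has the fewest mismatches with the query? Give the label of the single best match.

B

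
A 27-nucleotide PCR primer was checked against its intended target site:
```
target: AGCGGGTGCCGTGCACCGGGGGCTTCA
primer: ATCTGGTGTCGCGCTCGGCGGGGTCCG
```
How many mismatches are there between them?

10

Comparing position by position, 10 sites differ: 2 (G/T), 4 (G/T), 9 (C/T), 12 (T/C), 15 (A/T), 17 (C/G), 19 (G/C), 23 (C/G), 25 (T/C), 27 (A/G).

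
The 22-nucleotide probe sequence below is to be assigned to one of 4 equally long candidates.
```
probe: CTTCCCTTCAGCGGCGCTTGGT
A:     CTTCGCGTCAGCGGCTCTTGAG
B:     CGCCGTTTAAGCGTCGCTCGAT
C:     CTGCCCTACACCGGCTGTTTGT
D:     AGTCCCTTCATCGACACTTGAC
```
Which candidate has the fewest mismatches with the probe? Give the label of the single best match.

A

A differs at 5 sites; B differs at 8 sites; C differs at 6 sites; D differs at 7 sites. The closest is A.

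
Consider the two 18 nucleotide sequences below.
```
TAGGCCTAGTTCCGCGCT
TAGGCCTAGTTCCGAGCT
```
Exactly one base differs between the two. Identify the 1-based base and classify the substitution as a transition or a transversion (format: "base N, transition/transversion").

base 15, transversion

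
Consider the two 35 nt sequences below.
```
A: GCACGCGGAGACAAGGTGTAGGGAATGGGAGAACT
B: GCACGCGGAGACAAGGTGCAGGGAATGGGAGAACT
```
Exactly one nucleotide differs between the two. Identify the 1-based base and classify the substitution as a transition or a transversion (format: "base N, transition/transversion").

Base 19 changes T→C. T is a pyrimidine and C is a pyrimidine, so this is a transition.

base 19, transition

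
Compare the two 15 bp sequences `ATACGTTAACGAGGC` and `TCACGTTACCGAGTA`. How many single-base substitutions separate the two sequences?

Comparing position by position, 5 sites differ: 1 (A/T), 2 (T/C), 9 (A/C), 14 (G/T), 15 (C/A).

5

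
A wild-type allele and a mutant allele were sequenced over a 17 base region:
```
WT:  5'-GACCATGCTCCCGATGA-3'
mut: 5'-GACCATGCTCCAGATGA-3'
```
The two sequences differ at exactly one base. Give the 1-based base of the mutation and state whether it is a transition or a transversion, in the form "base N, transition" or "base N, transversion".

The sequences differ only at base 12: C→A (pyrimidine→purine), a transversion.

base 12, transversion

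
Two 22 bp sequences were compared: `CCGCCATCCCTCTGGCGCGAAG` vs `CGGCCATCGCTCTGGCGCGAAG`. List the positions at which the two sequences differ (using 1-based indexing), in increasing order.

2, 9

Differences at position 2 (C→G), position 9 (C→G).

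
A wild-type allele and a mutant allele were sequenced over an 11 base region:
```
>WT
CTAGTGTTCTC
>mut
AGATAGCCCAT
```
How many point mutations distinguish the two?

The sequences differ at bases 1, 2, 4, 5, 7, 8, 10, 11 (1-based) — 8 in total.

8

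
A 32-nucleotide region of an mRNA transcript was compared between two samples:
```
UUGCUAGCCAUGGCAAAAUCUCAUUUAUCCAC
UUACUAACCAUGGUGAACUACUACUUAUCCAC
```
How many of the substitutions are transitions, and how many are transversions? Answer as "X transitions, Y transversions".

7 transitions, 2 transversions

Mismatches (1-based):
site 3: G→A (purine→purine, transition)
site 7: G→A (purine→purine, transition)
site 14: C→U (pyrimidine→pyrimidine, transition)
site 15: A→G (purine→purine, transition)
site 18: A→C (purine→pyrimidine, transversion)
site 20: C→A (pyrimidine→purine, transversion)
site 21: U→C (pyrimidine→pyrimidine, transition)
site 22: C→U (pyrimidine→pyrimidine, transition)
site 24: U→C (pyrimidine→pyrimidine, transition)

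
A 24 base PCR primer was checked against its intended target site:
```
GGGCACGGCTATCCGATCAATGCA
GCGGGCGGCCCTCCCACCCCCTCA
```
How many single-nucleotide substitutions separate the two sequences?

Comparing position by position, 11 positions differ: 2 (G/C), 4 (C/G), 5 (A/G), 10 (T/C), 11 (A/C), 15 (G/C), 17 (T/C), 19 (A/C), 20 (A/C), 21 (T/C), 22 (G/T).

11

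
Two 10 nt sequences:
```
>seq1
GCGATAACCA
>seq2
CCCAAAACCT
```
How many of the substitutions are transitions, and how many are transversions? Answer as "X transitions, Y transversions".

0 transitions, 4 transversions

Mismatches (1-based):
base 1: G→C (purine→pyrimidine, transversion)
base 3: G→C (purine→pyrimidine, transversion)
base 5: T→A (pyrimidine→purine, transversion)
base 10: A→T (purine→pyrimidine, transversion)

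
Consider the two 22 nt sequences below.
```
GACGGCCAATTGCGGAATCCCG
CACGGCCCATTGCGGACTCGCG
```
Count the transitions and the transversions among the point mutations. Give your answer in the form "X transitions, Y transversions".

Transitions (purine↔purine or pyrimidine↔pyrimidine): none.
Transversions (purine↔pyrimidine): 1 G→C, 8 A→C, 17 A→C, 20 C→G.

0 transitions, 4 transversions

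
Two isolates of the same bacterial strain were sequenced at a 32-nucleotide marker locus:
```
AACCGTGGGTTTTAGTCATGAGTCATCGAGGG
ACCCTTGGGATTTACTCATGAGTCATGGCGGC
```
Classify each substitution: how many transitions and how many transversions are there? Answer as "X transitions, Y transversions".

Mismatches (1-based):
position 2: A→C (purine→pyrimidine, transversion)
position 5: G→T (purine→pyrimidine, transversion)
position 10: T→A (pyrimidine→purine, transversion)
position 15: G→C (purine→pyrimidine, transversion)
position 27: C→G (pyrimidine→purine, transversion)
position 29: A→C (purine→pyrimidine, transversion)
position 32: G→C (purine→pyrimidine, transversion)

0 transitions, 7 transversions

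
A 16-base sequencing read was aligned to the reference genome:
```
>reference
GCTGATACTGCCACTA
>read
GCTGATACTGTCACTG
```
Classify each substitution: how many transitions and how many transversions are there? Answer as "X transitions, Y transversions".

2 transitions, 0 transversions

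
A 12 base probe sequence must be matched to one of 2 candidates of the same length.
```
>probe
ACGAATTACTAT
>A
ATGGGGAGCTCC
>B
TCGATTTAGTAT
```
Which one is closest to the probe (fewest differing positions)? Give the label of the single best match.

B

A differs at 8 positions; B differs at 3 positions. The closest is B.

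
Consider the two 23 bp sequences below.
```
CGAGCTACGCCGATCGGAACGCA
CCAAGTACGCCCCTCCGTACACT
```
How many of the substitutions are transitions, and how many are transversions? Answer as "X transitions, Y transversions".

2 transitions, 7 transversions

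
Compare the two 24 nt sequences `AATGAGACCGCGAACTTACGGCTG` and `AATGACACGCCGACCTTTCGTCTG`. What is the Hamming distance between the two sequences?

Comparing position by position, 6 bases differ: 6 (G/C), 9 (C/G), 10 (G/C), 14 (A/C), 18 (A/T), 21 (G/T).

6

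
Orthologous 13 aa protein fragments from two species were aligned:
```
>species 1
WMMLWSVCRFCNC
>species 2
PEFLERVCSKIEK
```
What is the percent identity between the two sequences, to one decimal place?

23.1%

10 positions differ (1, 2, 3, 5, 6, 9, 10, 11, 12, 13), so 3 of 13 match: 3/13 = 23.08%.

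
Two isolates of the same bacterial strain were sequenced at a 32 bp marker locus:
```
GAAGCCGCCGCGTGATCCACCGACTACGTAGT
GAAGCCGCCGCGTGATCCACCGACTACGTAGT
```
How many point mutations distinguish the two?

0

The two sequences are identical at every position.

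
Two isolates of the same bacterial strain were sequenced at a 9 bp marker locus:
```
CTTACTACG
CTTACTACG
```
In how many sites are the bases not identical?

0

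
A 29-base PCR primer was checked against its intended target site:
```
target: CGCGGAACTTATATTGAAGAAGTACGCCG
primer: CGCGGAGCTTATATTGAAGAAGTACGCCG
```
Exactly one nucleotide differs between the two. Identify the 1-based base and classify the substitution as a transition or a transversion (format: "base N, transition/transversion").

Base 7 changes A→G. A is a purine and G is a purine, so this is a transition.

base 7, transition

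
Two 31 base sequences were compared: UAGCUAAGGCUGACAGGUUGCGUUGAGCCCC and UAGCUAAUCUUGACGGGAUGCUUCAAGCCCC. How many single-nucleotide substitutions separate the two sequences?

8

The sequences differ at positions 8, 9, 10, 15, 18, 22, 24, 25 (1-based) — 8 in total.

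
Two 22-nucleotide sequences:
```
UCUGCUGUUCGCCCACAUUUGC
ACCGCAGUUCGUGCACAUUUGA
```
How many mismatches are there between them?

The sequences differ at bases 1, 3, 6, 12, 13, 22 (1-based) — 6 in total.

6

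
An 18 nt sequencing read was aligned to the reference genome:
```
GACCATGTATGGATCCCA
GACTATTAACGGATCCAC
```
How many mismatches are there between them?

6

Comparing position by position, 6 positions differ: 4 (C/T), 7 (G/T), 8 (T/A), 10 (T/C), 17 (C/A), 18 (A/C).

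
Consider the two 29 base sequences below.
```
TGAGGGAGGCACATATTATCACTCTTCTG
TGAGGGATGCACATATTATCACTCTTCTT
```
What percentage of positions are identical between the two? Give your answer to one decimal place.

2 positions differ (8, 29), so 27 of 29 match: 27/29 = 93.1%.

93.1%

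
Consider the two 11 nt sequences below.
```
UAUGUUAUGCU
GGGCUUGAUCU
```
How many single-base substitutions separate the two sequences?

7

Mismatches (1-based): site 1: U→G; site 2: A→G; site 3: U→G; site 4: G→C; site 7: A→G; site 8: U→A; site 9: G→U.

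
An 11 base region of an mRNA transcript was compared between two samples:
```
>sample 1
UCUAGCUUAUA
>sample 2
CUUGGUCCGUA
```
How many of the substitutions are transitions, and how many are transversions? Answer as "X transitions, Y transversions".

7 transitions, 0 transversions

Mismatches (1-based):
site 1: U→C (pyrimidine→pyrimidine, transition)
site 2: C→U (pyrimidine→pyrimidine, transition)
site 4: A→G (purine→purine, transition)
site 6: C→U (pyrimidine→pyrimidine, transition)
site 7: U→C (pyrimidine→pyrimidine, transition)
site 8: U→C (pyrimidine→pyrimidine, transition)
site 9: A→G (purine→purine, transition)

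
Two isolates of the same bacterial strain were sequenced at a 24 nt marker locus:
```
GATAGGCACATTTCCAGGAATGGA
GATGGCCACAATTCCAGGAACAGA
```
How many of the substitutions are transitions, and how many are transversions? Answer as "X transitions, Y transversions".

3 transitions, 2 transversions

Transitions (purine↔purine or pyrimidine↔pyrimidine): 4 A→G, 21 T→C, 22 G→A.
Transversions (purine↔pyrimidine): 6 G→C, 11 T→A.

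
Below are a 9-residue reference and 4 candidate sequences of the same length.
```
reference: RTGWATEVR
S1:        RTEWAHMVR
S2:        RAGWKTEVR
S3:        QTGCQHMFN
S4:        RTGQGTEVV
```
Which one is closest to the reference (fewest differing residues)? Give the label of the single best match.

S1 differs at 3 residues; S2 differs at 2 residues; S3 differs at 7 residues; S4 differs at 3 residues. The closest is S2.

S2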